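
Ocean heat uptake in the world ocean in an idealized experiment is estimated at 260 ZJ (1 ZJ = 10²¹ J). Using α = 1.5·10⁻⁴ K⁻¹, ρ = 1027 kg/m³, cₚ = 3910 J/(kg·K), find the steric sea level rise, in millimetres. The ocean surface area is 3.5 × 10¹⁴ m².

Δh = 28 mm

Per unit area: Q = 260×10²¹ / (3.5×10¹⁴) ≈ 7.429×10⁸ J/m²
Δh = αQ/(ρcₚ) = 1.5×10⁻⁴ × 7.429×10⁸ / (1027 × 3910) ≈ 0.027751 m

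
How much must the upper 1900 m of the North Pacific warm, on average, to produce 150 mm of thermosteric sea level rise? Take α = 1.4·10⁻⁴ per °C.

ΔT = Δh/(αH) = 0.15 / (1.4×10⁻⁴ × 1900) ≈ 0.5639 °C

ΔT ≈ 0.564 °C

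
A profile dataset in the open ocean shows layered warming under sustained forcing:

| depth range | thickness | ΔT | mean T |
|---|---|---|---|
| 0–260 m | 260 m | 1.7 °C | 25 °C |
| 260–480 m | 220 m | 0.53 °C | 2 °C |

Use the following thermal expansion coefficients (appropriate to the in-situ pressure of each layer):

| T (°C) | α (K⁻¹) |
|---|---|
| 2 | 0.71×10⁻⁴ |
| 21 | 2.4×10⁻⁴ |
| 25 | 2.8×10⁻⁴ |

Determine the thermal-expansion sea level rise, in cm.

about 13 cm

Layer 1 at 25 °C → α = 2.8×10⁻⁴ K⁻¹
Layer 2 at 2 °C → α = 0.71×10⁻⁴ K⁻¹
Layer 1: 1.7 × 260 × 2.8×10⁻⁴ = 0.12376 m
260–480 m: 0.71×10⁻⁴ × 0.53 × 220 = 0.0082786 m
Δh = 0.12376 + 0.0082786 = 0.1320386 m ≈ 13 cm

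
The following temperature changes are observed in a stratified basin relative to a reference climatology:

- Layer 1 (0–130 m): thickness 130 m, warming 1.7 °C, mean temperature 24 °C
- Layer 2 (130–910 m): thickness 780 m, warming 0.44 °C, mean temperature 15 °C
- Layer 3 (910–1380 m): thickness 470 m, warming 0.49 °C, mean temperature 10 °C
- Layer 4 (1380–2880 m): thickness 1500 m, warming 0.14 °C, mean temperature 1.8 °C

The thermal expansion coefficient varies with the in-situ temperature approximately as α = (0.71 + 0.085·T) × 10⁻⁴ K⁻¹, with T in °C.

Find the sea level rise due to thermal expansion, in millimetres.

183 mm

Layer 1: α = (0.71 + 0.085×24)×10⁻⁴ = 2.75×10⁻⁴ K⁻¹
Layer 2: α = (0.71 + 0.085×15)×10⁻⁴ = 1.985×10⁻⁴ K⁻¹
Layer 3: α = (0.71 + 0.085×10)×10⁻⁴ = 1.56×10⁻⁴ K⁻¹
Layer 4: α = (0.71 + 0.085×1.8)×10⁻⁴ = 0.863×10⁻⁴ K⁻¹
0–130 m: 1.7 × 2.75×10⁻⁴ × 130 = 0.060775 m
130–910 m: 0.44 × 780 × 1.985×10⁻⁴ = 0.0681252 m
Layer 3: 0.49 × 1.56×10⁻⁴ × 470 = 0.0359268 m
1380–2880 m: 1500 × 0.14 × 0.863×10⁻⁴ = 0.018123 m
Δh = 0.060775 + 0.0681252 + 0.0359268 + 0.018123 = 0.18295 m ≈ 183 mm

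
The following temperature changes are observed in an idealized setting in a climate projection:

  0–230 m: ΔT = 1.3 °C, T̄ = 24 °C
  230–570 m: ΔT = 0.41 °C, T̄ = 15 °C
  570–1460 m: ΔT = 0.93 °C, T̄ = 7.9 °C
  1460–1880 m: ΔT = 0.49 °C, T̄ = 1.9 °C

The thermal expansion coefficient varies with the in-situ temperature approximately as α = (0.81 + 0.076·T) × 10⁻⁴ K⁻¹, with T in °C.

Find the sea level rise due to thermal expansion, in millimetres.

Layer 1: α = (0.81 + 0.076×24)×10⁻⁴ = 2.634×10⁻⁴ K⁻¹
Layer 2: α = (0.81 + 0.076×15)×10⁻⁴ = 1.95×10⁻⁴ K⁻¹
Layer 3: α = (0.81 + 0.076×7.9)×10⁻⁴ = 1.4104×10⁻⁴ K⁻¹
Layer 4: α = (0.81 + 0.076×1.9)×10⁻⁴ = 0.9544×10⁻⁴ K⁻¹
0–230 m: 230 × 2.634×10⁻⁴ × 1.3 = 0.0787566 m
Layer 2: 1.95×10⁻⁴ × 340 × 0.41 = 0.027183 m
570–1460 m: 890 × 1.4104×10⁻⁴ × 0.93 = 0.116738808 m
1460–1880 m: 0.9544×10⁻⁴ × 0.49 × 420 = 0.019641552 m
Δh = 0.0787566 + 0.027183 + 0.116738808 + 0.019641552 = 0.24231996 m ≈ 240 mm

240 mm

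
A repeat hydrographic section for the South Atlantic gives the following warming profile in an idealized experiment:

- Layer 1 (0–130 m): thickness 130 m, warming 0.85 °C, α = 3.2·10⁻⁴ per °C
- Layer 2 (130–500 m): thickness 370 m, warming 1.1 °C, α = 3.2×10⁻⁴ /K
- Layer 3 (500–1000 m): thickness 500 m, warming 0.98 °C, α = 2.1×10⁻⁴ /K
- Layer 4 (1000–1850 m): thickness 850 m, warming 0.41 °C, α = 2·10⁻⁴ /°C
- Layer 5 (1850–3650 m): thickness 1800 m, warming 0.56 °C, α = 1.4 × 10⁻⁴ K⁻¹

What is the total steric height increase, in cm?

Δh = 48 cm

Layer 1: 130 × 3.2×10⁻⁴ × 0.85 = 0.03536 m
Layer 2: 1.1 × 3.2×10⁻⁴ × 370 = 0.13024 m
Layer 3: 0.98 × 500 × 2.1×10⁻⁴ = 0.10290 m
1000–1850 m: 0.41 × 2×10⁻⁴ × 850 = 0.06970 m
1.4×10⁻⁴ × 0.56 × 1800 = 0.14112 m
Δh = 0.03536 + 0.13024 + 0.10290 + 0.06970 + 0.14112 = 0.47932 m ≈ 48 cm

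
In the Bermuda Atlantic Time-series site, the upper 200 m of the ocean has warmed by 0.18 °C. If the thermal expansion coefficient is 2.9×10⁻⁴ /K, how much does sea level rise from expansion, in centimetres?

Δh = αΔT·H = 2.9×10⁻⁴ × 0.18 × 200 = 0.01044 m

1.0 cm of thermosteric rise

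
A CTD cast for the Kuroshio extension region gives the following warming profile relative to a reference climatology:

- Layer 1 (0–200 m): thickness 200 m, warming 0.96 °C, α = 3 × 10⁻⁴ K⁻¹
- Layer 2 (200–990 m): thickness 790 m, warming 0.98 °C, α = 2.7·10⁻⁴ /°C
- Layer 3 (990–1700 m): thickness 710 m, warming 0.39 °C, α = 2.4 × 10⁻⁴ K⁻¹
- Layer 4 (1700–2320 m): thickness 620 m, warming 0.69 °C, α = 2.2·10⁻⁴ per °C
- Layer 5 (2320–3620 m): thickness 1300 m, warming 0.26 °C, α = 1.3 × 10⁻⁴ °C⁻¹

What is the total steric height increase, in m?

0–200 m: 3×10⁻⁴ × 200 × 0.96 = 0.05760 m
200–990 m: 2.7×10⁻⁴ × 790 × 0.98 = 0.209034 m
0.39 × 2.4×10⁻⁴ × 710 = 0.066456 m
Layer 4: 2.2×10⁻⁴ × 620 × 0.69 = 0.094116 m
Layer 5: 1300 × 0.26 × 1.3×10⁻⁴ = 0.04394 m
Δh = 0.05760 + 0.209034 + 0.066456 + 0.094116 + 0.04394 = 0.471146 m

Δh ≈ 0.471 m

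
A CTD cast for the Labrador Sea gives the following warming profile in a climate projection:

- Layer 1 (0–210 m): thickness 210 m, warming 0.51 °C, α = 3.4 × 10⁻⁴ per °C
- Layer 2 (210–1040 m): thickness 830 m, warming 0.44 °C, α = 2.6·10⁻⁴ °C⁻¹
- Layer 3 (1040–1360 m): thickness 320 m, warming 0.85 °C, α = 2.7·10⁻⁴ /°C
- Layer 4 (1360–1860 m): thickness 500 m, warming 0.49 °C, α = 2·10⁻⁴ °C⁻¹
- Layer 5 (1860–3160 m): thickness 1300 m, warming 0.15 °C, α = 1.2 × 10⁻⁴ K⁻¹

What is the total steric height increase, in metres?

0–210 m: 3.4×10⁻⁴ × 210 × 0.51 = 0.036414 m
210–1040 m: 0.44 × 830 × 2.6×10⁻⁴ = 0.094952 m
2.7×10⁻⁴ × 320 × 0.85 = 0.07344 m
0.49 × 2×10⁻⁴ × 500 = 0.04900 m
Layer 5: 0.15 × 1300 × 1.2×10⁻⁴ = 0.02340 m
Δh = 0.036414 + 0.094952 + 0.07344 + 0.04900 + 0.02340 = 0.277206 m

Δh ≈ 0.277 m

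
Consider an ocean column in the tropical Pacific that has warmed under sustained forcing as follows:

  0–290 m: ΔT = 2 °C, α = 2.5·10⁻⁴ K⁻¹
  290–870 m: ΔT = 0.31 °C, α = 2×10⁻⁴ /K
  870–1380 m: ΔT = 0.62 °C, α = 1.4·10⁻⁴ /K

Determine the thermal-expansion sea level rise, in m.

0.225 m

2.5×10⁻⁴ × 2 × 290 = 0.14500 m
Layer 2: 2×10⁻⁴ × 0.31 × 580 = 0.03596 m
Layer 3: 0.62 × 1.4×10⁻⁴ × 510 = 0.044268 m
Δh = 0.14500 + 0.03596 + 0.044268 = 0.225228 m ≈ 0.225 m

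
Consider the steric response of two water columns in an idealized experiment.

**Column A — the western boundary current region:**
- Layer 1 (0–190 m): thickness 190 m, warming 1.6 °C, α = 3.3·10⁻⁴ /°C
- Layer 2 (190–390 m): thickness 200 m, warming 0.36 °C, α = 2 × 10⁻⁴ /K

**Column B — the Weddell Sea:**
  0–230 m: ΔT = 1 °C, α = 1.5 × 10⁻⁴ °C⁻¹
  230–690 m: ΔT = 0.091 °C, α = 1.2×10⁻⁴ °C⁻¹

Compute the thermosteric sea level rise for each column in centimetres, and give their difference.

A: 11.5 cm; B: 3.95 cm; difference 7.52 cm

A Layer 1: 3.3×10⁻⁴ × 1.6 × 190 = 0.10032 m
A 190–390 m: 0.36 × 2×10⁻⁴ × 200 = 0.01440 m
A total: 0.11472 m
B 0–230 m: 230 × 1 × 1.5×10⁻⁴ = 0.03450 m
B 230–690 m: 1.2×10⁻⁴ × 0.091 × 460 = 0.0050232 m
B total: 0.0395232 m
Difference: 0.11472 − 0.0395232 = 0.0751968 m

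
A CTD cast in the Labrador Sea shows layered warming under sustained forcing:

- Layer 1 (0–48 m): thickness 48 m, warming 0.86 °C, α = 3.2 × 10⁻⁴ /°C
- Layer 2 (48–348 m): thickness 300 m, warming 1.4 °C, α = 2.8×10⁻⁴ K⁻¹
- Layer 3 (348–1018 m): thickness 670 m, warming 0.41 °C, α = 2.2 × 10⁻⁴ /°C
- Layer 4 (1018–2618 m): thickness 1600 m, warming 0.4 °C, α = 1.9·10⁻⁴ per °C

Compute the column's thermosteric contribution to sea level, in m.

Layer 1: 48 × 0.86 × 3.2×10⁻⁴ = 0.0132096 m
2.8×10⁻⁴ × 1.4 × 300 = 0.11760 m
Layer 3: 0.41 × 670 × 2.2×10⁻⁴ = 0.060434 m
1018–2618 m: 1.9×10⁻⁴ × 0.4 × 1600 = 0.12160 m
Δh = 0.0132096 + 0.11760 + 0.060434 + 0.12160 = 0.3128436 m ≈ 0.313 m

0.313 m of thermosteric rise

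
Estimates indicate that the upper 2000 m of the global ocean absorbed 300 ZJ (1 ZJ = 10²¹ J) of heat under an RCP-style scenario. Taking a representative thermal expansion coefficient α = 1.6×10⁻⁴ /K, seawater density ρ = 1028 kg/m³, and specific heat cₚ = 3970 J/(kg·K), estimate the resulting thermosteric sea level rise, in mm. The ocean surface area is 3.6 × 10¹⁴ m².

about 32.7 mm

Per unit area: Q = 300×10²¹ / (3.6×10¹⁴) ≈ 8.333×10⁸ J/m²
Δh = αQ/(ρcₚ) = 1.6×10⁻⁴ × 8.333×10⁸ / (1028 × 3970) ≈ 0.032669 m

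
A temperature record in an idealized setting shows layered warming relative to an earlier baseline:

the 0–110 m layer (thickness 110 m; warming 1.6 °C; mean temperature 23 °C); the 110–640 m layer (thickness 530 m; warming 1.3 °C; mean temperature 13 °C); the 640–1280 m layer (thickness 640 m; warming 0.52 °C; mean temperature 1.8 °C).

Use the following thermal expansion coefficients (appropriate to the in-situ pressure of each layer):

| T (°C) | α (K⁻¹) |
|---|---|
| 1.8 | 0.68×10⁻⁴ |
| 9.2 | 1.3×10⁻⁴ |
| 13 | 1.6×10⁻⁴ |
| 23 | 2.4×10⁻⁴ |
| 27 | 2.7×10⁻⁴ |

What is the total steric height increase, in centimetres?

18 cm

Layer 1 at 23 °C → α = 2.4×10⁻⁴ K⁻¹
Layer 2 at 13 °C → α = 1.6×10⁻⁴ K⁻¹
Layer 3 at 1.8 °C → α = 0.68×10⁻⁴ K⁻¹
Layer 1: 1.6 × 110 × 2.4×10⁻⁴ = 0.04224 m
110–640 m: 1.6×10⁻⁴ × 1.3 × 530 = 0.11024 m
Layer 3: 0.68×10⁻⁴ × 640 × 0.52 = 0.0226304 m
Δh = 0.04224 + 0.11024 + 0.0226304 = 0.1751104 m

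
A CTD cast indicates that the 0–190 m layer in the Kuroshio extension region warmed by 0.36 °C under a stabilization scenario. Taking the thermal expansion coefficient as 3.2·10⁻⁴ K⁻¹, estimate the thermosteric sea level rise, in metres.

Δh = αΔT·H = 3.2×10⁻⁴ × 0.36 × 190 = 0.021888 m

Δh ≈ 0.0219 m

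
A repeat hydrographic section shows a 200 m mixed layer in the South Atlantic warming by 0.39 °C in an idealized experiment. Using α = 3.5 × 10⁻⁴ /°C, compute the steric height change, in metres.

Δh = αΔT·H = 3.5×10⁻⁴ × 0.39 × 200 = 0.02730 m

Δh = 0.0273 m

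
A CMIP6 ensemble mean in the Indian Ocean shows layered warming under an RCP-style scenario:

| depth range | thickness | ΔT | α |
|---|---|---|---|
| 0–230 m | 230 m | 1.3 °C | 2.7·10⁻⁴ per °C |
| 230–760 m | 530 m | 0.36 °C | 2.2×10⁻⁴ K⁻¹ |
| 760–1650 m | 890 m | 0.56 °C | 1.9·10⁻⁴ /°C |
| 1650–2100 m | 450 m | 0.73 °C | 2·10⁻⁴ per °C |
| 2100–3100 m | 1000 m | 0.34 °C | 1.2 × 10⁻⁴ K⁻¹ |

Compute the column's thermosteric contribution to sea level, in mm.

Layer 1: 230 × 2.7×10⁻⁴ × 1.3 = 0.08073 m
2.2×10⁻⁴ × 530 × 0.36 = 0.041976 m
760–1650 m: 1.9×10⁻⁴ × 890 × 0.56 = 0.094696 m
1650–2100 m: 450 × 2×10⁻⁴ × 0.73 = 0.06570 m
1000 × 0.34 × 1.2×10⁻⁴ = 0.04080 m
Δh = 0.08073 + 0.041976 + 0.094696 + 0.06570 + 0.04080 = 0.323902 m

320 mm of thermosteric rise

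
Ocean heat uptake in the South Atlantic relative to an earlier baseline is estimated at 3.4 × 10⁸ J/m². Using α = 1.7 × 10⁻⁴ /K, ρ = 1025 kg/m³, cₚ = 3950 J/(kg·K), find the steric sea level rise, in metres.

about 0.0143 m

Δh = αQ/(ρcₚ) = 1.7×10⁻⁴ × 3.4×10⁸ / (1025 × 3950) ≈ 0.014276 m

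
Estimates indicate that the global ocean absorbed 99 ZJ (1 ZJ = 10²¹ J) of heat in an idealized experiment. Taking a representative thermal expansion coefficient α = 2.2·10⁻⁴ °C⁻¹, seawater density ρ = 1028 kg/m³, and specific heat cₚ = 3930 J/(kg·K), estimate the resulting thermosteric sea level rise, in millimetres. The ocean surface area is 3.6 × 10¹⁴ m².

15.0 mm of thermosteric rise

Per unit area: Q = 99×10²¹ / (3.6×10¹⁴) = 2.75×10⁸ J/m²
Δh = αQ/(ρcₚ) = 2.2×10⁻⁴ × 2.75×10⁸ / (1028 × 3930) ≈ 0.014975 m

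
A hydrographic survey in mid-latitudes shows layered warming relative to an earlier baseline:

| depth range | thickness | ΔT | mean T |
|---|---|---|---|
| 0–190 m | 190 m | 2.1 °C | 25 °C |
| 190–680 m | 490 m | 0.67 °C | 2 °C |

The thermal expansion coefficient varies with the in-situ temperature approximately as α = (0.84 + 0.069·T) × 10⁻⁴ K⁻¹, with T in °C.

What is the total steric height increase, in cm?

Δh ≈ 13.4 cm

Layer 1: α = (0.84 + 0.069×25)×10⁻⁴ = 2.565×10⁻⁴ K⁻¹
Layer 2: α = (0.84 + 0.069×2)×10⁻⁴ = 0.978×10⁻⁴ K⁻¹
Layer 1: 2.565×10⁻⁴ × 2.1 × 190 = 0.1023435 m
190–680 m: 0.67 × 490 × 0.978×10⁻⁴ = 0.03210774 m
Δh = 0.1023435 + 0.03210774 = 0.13445124 m ≈ 13.4 cm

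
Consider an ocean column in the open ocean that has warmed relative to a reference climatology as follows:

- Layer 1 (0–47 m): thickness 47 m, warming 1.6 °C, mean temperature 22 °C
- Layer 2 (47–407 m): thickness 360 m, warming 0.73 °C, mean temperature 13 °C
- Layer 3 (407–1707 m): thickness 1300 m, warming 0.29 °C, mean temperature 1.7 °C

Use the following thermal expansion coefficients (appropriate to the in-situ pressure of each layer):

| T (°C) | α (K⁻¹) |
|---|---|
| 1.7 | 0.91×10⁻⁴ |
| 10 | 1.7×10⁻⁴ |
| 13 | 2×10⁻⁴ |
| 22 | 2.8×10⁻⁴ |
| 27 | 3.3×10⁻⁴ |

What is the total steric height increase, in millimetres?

Δh ≈ 108 mm

Layer 1 at 22 °C → α = 2.8×10⁻⁴ K⁻¹
Layer 2 at 13 °C → α = 2×10⁻⁴ K⁻¹
Layer 3 at 1.7 °C → α = 0.91×10⁻⁴ K⁻¹
47 × 1.6 × 2.8×10⁻⁴ = 0.021056 m
47–407 m: 2×10⁻⁴ × 360 × 0.73 = 0.05256 m
Layer 3: 0.29 × 1300 × 0.91×10⁻⁴ = 0.034307 m
Δh = 0.021056 + 0.05256 + 0.034307 = 0.107923 m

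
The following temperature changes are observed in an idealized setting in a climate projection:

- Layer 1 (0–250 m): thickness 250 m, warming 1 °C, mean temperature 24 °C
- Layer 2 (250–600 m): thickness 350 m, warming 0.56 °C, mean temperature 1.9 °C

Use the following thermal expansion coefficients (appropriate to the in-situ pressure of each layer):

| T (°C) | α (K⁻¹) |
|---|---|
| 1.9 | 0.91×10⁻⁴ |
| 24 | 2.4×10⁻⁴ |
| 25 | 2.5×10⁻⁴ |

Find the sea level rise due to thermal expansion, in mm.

Layer 1 at 24 °C → α = 2.4×10⁻⁴ K⁻¹
Layer 2 at 1.9 °C → α = 0.91×10⁻⁴ K⁻¹
1 × 2.4×10⁻⁴ × 250 = 0.06000 m
350 × 0.91×10⁻⁴ × 0.56 = 0.017836 m
Δh = 0.06000 + 0.017836 = 0.077836 m

Δh ≈ 77.8 mm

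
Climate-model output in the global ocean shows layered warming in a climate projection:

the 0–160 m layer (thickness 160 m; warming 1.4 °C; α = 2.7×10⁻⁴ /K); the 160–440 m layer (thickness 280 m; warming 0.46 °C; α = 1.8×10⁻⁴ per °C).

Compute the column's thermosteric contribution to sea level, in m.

about 0.0837 m

0–160 m: 160 × 1.4 × 2.7×10⁻⁴ = 0.06048 m
160–440 m: 0.46 × 280 × 1.8×10⁻⁴ = 0.023184 m
Δh = 0.06048 + 0.023184 = 0.083664 m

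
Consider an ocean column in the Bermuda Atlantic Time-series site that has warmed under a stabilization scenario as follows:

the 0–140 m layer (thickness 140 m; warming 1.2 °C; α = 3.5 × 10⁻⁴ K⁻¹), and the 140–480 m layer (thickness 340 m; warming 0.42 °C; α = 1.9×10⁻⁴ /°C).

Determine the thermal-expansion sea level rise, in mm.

Δh = 85.9 mm

0–140 m: 1.2 × 3.5×10⁻⁴ × 140 = 0.05880 m
140–480 m: 1.9×10⁻⁴ × 0.42 × 340 = 0.027132 m
Δh = 0.05880 + 0.027132 = 0.085932 m ≈ 85.9 mm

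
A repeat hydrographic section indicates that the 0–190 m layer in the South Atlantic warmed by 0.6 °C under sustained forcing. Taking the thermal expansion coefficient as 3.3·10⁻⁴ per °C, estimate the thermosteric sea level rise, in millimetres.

Δh = αΔT·H = 3.3×10⁻⁴ × 0.6 × 190 = 0.03762 m

Δh = 38 mm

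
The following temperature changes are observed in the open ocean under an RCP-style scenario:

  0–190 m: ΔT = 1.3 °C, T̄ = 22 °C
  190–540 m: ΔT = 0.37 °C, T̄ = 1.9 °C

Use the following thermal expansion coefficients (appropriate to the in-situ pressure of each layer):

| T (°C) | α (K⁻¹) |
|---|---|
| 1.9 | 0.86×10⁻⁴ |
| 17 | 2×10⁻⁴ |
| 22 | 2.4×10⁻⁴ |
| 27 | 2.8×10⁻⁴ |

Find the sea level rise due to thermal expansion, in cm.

Layer 1 at 22 °C → α = 2.4×10⁻⁴ K⁻¹
Layer 2 at 1.9 °C → α = 0.86×10⁻⁴ K⁻¹
1.3 × 2.4×10⁻⁴ × 190 = 0.05928 m
Layer 2: 0.86×10⁻⁴ × 350 × 0.37 = 0.011137 m
Δh = 0.05928 + 0.011137 = 0.070417 m

Δh = 7.04 cm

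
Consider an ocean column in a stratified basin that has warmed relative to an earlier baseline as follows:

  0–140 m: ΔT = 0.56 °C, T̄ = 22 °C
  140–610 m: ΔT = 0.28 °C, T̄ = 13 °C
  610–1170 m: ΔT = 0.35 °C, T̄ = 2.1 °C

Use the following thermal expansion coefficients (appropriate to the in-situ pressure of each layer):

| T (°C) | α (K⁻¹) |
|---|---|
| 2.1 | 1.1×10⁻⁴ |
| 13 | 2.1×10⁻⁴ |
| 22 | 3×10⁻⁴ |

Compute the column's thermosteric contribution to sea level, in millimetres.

Δh = 73 mm

Layer 1 at 22 °C → α = 3×10⁻⁴ K⁻¹
Layer 2 at 13 °C → α = 2.1×10⁻⁴ K⁻¹
Layer 3 at 2.1 °C → α = 1.1×10⁻⁴ K⁻¹
Layer 1: 140 × 0.56 × 3×10⁻⁴ = 0.02352 m
2.1×10⁻⁴ × 470 × 0.28 = 0.027636 m
610–1170 m: 0.35 × 1.1×10⁻⁴ × 560 = 0.02156 m
Δh = 0.02352 + 0.027636 + 0.02156 = 0.072716 m ≈ 73 mm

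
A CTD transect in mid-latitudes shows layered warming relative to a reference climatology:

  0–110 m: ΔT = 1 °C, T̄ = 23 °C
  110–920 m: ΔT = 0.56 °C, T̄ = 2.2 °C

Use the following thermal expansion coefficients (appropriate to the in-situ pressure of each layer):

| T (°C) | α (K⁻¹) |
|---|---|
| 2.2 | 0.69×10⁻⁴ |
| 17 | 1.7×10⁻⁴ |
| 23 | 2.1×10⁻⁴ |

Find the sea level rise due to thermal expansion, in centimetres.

about 5.44 cm

Layer 1 at 23 °C → α = 2.1×10⁻⁴ K⁻¹
Layer 2 at 2.2 °C → α = 0.69×10⁻⁴ K⁻¹
1 × 110 × 2.1×10⁻⁴ = 0.02310 m
0.56 × 0.69×10⁻⁴ × 810 = 0.0312984 m
Δh = 0.02310 + 0.0312984 = 0.0543984 m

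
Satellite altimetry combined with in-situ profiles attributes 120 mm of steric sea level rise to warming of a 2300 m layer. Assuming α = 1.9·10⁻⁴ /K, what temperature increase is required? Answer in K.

ΔT = Δh/(αH) = 0.12 / (1.9×10⁻⁴ × 2300) ≈ 0.2746 K

0.275 K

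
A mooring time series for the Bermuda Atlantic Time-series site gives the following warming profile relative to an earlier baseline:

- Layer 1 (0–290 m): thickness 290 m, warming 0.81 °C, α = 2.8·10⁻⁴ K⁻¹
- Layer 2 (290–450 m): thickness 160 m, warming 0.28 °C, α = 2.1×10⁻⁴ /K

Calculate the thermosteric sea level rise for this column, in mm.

75.2 mm of thermosteric rise

2.8×10⁻⁴ × 290 × 0.81 = 0.065772 m
290–450 m: 160 × 0.28 × 2.1×10⁻⁴ = 0.009408 m
Δh = 0.065772 + 0.009408 = 0.07518 m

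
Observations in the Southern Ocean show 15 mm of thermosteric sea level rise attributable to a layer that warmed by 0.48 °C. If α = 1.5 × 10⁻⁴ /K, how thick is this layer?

H = Δh/(αΔT) = 0.015 / (1.5×10⁻⁴ × 0.48) ≈ 208.3 m

H ≈ 210 m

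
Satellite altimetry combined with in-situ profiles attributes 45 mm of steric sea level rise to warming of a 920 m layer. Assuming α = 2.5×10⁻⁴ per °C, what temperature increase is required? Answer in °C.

ΔT = Δh/(αH) = 0.045 / (2.5×10⁻⁴ × 920) ≈ 0.1957 °C

0.196 °C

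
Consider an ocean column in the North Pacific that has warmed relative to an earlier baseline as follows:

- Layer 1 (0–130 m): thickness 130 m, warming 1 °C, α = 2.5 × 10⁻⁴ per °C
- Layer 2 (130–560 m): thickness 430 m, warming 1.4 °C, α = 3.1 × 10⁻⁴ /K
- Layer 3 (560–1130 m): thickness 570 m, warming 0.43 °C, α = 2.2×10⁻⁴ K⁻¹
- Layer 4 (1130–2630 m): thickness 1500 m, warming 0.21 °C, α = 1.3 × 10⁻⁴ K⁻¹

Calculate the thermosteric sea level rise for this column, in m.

Layer 1: 130 × 2.5×10⁻⁴ × 1 = 0.03250 m
Layer 2: 430 × 3.1×10⁻⁴ × 1.4 = 0.18662 m
560–1130 m: 0.43 × 570 × 2.2×10⁻⁴ = 0.053922 m
1130–2630 m: 0.21 × 1500 × 1.3×10⁻⁴ = 0.04095 m
Δh = 0.03250 + 0.18662 + 0.053922 + 0.04095 = 0.313992 m

about 0.314 m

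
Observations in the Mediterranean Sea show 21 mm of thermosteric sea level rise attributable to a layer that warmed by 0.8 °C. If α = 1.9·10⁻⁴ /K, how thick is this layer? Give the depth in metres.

H = Δh/(αΔT) = 0.021 / (1.9×10⁻⁴ × 0.8) ≈ 138.2 m

about 140 m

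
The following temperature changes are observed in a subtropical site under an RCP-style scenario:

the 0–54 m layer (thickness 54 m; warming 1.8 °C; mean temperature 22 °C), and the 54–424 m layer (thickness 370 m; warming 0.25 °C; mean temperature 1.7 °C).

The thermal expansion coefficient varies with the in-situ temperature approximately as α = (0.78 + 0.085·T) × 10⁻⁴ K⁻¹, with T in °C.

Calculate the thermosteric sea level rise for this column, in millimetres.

about 34.3 mm

Layer 1: α = (0.78 + 0.085×22)×10⁻⁴ = 2.65×10⁻⁴ K⁻¹
Layer 2: α = (0.78 + 0.085×1.7)×10⁻⁴ = 0.9245×10⁻⁴ K⁻¹
Layer 1: 2.65×10⁻⁴ × 54 × 1.8 = 0.025758 m
54–424 m: 0.9245×10⁻⁴ × 370 × 0.25 = 0.008551625 m
Δh = 0.025758 + 0.008551625 = 0.034309625 m ≈ 34.3 mm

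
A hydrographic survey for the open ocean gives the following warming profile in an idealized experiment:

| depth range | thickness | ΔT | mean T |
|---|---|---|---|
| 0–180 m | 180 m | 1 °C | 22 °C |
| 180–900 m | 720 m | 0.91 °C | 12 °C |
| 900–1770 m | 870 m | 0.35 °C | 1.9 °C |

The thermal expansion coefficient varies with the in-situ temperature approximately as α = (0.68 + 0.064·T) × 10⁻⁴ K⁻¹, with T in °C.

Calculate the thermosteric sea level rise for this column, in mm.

Layer 1: α = (0.68 + 0.064×22)×10⁻⁴ = 2.088×10⁻⁴ K⁻¹
Layer 2: α = (0.68 + 0.064×12)×10⁻⁴ = 1.448×10⁻⁴ K⁻¹
Layer 3: α = (0.68 + 0.064×1.9)×10⁻⁴ = 0.8016×10⁻⁴ K⁻¹
2.088×10⁻⁴ × 1 × 180 = 0.037584 m
Layer 2: 1.448×10⁻⁴ × 0.91 × 720 = 0.09487296 m
Layer 3: 0.35 × 870 × 0.8016×10⁻⁴ = 0.02440872 m
Δh = 0.037584 + 0.09487296 + 0.02440872 = 0.15686568 m

about 157 mm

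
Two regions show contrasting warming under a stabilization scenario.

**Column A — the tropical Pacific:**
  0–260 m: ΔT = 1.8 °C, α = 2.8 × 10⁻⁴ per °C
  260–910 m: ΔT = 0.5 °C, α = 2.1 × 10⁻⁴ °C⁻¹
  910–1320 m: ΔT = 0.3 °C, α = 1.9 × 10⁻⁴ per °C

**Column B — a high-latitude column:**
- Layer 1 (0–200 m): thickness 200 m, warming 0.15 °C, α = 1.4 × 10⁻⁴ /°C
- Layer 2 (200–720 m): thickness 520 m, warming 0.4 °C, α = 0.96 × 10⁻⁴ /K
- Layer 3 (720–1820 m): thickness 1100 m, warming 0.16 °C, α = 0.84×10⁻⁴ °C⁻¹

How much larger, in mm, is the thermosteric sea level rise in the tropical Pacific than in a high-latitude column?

Δh_A − Δh_B ≈ 184 mm

A 2.8×10⁻⁴ × 260 × 1.8 = 0.13104 m
A 2.1×10⁻⁴ × 0.5 × 650 = 0.06825 m
A Layer 3: 0.3 × 410 × 1.9×10⁻⁴ = 0.02337 m
A total: 0.22266 m
B 0.15 × 1.4×10⁻⁴ × 200 = 0.00420 m
B 0.96×10⁻⁴ × 520 × 0.4 = 0.019968 m
B 720–1820 m: 0.16 × 1100 × 0.84×10⁻⁴ = 0.014784 m
B total: 0.038952 m
Difference: 0.22266 − 0.038952 = 0.183708 m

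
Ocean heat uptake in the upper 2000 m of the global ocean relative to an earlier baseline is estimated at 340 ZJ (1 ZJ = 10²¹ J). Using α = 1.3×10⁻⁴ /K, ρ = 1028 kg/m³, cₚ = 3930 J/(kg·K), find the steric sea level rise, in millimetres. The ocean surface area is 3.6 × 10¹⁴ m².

Δh ≈ 30 mm

Per unit area: Q = 340×10²¹ / (3.6×10¹⁴) ≈ 9.444×10⁸ J/m²
Δh = αQ/(ρcₚ) = 1.3×10⁻⁴ × 9.444×10⁸ / (1028 × 3930) ≈ 0.030389 m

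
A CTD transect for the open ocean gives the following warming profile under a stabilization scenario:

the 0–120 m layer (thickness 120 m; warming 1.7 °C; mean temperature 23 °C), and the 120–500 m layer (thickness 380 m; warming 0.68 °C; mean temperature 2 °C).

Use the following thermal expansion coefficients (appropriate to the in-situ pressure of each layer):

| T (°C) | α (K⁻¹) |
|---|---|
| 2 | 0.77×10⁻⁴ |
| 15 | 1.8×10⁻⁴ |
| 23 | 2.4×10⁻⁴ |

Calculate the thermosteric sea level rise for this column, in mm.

68.9 mm of thermosteric rise

Layer 1 at 23 °C → α = 2.4×10⁻⁴ K⁻¹
Layer 2 at 2 °C → α = 0.77×10⁻⁴ K⁻¹
0–120 m: 2.4×10⁻⁴ × 1.7 × 120 = 0.04896 m
120–500 m: 0.68 × 0.77×10⁻⁴ × 380 = 0.0198968 m
Δh = 0.04896 + 0.0198968 = 0.0688568 m ≈ 68.9 mm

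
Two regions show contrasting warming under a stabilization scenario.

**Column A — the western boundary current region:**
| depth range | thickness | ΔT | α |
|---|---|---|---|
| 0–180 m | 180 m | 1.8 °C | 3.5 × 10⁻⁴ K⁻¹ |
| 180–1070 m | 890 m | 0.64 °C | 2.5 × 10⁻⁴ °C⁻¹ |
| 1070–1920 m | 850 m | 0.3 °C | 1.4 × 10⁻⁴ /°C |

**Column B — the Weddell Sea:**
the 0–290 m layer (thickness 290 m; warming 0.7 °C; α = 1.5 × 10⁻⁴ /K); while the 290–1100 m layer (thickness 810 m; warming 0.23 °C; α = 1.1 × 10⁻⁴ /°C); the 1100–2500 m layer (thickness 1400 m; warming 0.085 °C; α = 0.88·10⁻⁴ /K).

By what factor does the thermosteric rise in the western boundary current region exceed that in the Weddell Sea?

A Layer 1: 1.8 × 180 × 3.5×10⁻⁴ = 0.11340 m
A 180–1070 m: 0.64 × 890 × 2.5×10⁻⁴ = 0.14240 m
A Layer 3: 1.4×10⁻⁴ × 850 × 0.3 = 0.03570 m
A total: 0.29150 m
B Layer 1: 1.5×10⁻⁴ × 290 × 0.7 = 0.03045 m
B 1.1×10⁻⁴ × 810 × 0.23 = 0.020493 m
B 1100–2500 m: 0.88×10⁻⁴ × 0.085 × 1400 = 0.010472 m
B total: 0.061415 m
Ratio: 0.29150 / 0.061415 ≈ 4.746

4.7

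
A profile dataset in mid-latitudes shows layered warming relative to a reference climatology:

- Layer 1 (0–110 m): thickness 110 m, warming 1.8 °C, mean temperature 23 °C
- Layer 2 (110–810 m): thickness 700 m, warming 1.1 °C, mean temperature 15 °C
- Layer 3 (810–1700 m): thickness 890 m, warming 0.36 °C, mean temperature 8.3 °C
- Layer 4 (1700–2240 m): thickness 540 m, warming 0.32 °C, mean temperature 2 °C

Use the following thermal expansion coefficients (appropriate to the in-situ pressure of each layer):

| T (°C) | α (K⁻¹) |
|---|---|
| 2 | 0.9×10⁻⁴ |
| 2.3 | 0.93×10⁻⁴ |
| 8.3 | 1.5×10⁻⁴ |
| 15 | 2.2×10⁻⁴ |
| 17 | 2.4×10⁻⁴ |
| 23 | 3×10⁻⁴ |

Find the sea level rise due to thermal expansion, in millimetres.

Layer 1 at 23 °C → α = 3×10⁻⁴ K⁻¹
Layer 2 at 15 °C → α = 2.2×10⁻⁴ K⁻¹
Layer 3 at 8.3 °C → α = 1.5×10⁻⁴ K⁻¹
Layer 4 at 2 °C → α = 0.9×10⁻⁴ K⁻¹
0–110 m: 3×10⁻⁴ × 110 × 1.8 = 0.05940 m
1.1 × 2.2×10⁻⁴ × 700 = 0.16940 m
810–1700 m: 1.5×10⁻⁴ × 890 × 0.36 = 0.04806 m
0.9×10⁻⁴ × 0.32 × 540 = 0.015552 m
Δh = 0.05940 + 0.16940 + 0.04806 + 0.015552 = 0.292412 m ≈ 290 mm

Δh = 290 mm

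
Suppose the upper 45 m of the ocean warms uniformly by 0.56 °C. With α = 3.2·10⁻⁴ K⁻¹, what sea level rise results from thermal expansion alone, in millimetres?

Δh = αΔT·H = 3.2×10⁻⁴ × 0.56 × 45 = 0.008064 m

8.06 mm of thermosteric rise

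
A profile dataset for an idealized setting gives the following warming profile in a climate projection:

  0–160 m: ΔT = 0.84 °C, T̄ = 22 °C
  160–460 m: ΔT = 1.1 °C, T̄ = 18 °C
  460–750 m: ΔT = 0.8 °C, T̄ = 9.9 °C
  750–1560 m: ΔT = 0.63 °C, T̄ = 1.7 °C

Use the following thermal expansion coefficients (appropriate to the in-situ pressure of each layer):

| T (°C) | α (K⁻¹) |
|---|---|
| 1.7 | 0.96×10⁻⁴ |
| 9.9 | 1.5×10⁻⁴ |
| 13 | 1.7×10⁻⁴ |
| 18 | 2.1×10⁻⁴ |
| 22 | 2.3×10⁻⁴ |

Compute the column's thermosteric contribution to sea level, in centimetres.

18 cm

Layer 1 at 22 °C → α = 2.3×10⁻⁴ K⁻¹
Layer 2 at 18 °C → α = 2.1×10⁻⁴ K⁻¹
Layer 3 at 9.9 °C → α = 1.5×10⁻⁴ K⁻¹
Layer 4 at 1.7 °C → α = 0.96×10⁻⁴ K⁻¹
Layer 1: 2.3×10⁻⁴ × 160 × 0.84 = 0.030912 m
1.1 × 2.1×10⁻⁴ × 300 = 0.06930 m
460–750 m: 1.5×10⁻⁴ × 290 × 0.8 = 0.03480 m
750–1560 m: 0.63 × 810 × 0.96×10⁻⁴ = 0.0489888 m
Δh = 0.030912 + 0.06930 + 0.03480 + 0.0489888 = 0.1840008 m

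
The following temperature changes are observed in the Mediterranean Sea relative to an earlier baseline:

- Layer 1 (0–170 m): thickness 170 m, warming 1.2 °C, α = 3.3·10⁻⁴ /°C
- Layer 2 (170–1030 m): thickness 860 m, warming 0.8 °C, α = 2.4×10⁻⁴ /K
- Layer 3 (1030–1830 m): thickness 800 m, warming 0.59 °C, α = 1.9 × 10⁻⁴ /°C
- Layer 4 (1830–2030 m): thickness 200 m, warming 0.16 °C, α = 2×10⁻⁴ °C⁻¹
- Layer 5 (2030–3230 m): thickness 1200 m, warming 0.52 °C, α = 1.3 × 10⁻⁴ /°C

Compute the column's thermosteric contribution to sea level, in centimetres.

about 41 cm

170 × 3.3×10⁻⁴ × 1.2 = 0.06732 m
170–1030 m: 0.8 × 860 × 2.4×10⁻⁴ = 0.16512 m
Layer 3: 1.9×10⁻⁴ × 800 × 0.59 = 0.08968 m
1830–2030 m: 0.16 × 200 × 2×10⁻⁴ = 0.00640 m
2030–3230 m: 1200 × 1.3×10⁻⁴ × 0.52 = 0.08112 m
Δh = 0.06732 + 0.16512 + 0.08968 + 0.00640 + 0.08112 = 0.40964 m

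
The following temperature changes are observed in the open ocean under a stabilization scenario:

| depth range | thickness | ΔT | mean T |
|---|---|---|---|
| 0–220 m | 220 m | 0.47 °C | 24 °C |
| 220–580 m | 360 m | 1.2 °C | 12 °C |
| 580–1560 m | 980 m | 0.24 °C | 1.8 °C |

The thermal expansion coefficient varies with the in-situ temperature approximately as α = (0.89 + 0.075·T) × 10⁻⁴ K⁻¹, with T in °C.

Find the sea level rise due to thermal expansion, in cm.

Layer 1: α = (0.89 + 0.075×24)×10⁻⁴ = 2.69×10⁻⁴ K⁻¹
Layer 2: α = (0.89 + 0.075×12)×10⁻⁴ = 1.79×10⁻⁴ K⁻¹
Layer 3: α = (0.89 + 0.075×1.8)×10⁻⁴ = 1.025×10⁻⁴ K⁻¹
0–220 m: 2.69×10⁻⁴ × 0.47 × 220 = 0.0278146 m
1.2 × 360 × 1.79×10⁻⁴ = 0.077328 m
Layer 3: 980 × 0.24 × 1.025×10⁻⁴ = 0.024108 m
Δh = 0.0278146 + 0.077328 + 0.024108 = 0.1292506 m ≈ 13 cm

about 13 cm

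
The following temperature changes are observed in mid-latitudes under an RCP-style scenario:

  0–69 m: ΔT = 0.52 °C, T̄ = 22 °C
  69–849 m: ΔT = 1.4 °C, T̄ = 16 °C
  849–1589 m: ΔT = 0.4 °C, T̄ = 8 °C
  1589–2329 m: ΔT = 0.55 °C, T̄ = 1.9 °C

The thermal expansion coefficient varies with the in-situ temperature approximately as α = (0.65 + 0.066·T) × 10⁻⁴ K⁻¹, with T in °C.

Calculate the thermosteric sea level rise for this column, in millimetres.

260 mm

Layer 1: α = (0.65 + 0.066×22)×10⁻⁴ = 2.102×10⁻⁴ K⁻¹
Layer 2: α = (0.65 + 0.066×16)×10⁻⁴ = 1.706×10⁻⁴ K⁻¹
Layer 3: α = (0.65 + 0.066×8)×10⁻⁴ = 1.178×10⁻⁴ K⁻¹
Layer 4: α = (0.65 + 0.066×1.9)×10⁻⁴ = 0.7754×10⁻⁴ K⁻¹
0–69 m: 2.102×10⁻⁴ × 69 × 0.52 = 0.007541976 m
780 × 1.706×10⁻⁴ × 1.4 = 0.1862952 m
849–1589 m: 0.4 × 1.178×10⁻⁴ × 740 = 0.0348688 m
Layer 4: 0.7754×10⁻⁴ × 740 × 0.55 = 0.03155878 m
Δh = 0.007541976 + 0.1862952 + 0.0348688 + 0.03155878 = 0.260264756 m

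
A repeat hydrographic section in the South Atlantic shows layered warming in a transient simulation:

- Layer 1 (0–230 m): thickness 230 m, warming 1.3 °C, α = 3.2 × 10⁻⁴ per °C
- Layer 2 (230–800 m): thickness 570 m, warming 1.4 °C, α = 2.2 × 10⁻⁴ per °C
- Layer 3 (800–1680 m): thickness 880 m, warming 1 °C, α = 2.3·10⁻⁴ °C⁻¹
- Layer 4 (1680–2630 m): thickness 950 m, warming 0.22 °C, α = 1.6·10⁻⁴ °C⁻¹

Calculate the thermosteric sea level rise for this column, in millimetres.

1.3 × 230 × 3.2×10⁻⁴ = 0.09568 m
2.2×10⁻⁴ × 1.4 × 570 = 0.17556 m
880 × 1 × 2.3×10⁻⁴ = 0.20240 m
950 × 0.22 × 1.6×10⁻⁴ = 0.03344 m
Δh = 0.09568 + 0.17556 + 0.20240 + 0.03344 = 0.50708 m ≈ 507 mm

Δh ≈ 507 mm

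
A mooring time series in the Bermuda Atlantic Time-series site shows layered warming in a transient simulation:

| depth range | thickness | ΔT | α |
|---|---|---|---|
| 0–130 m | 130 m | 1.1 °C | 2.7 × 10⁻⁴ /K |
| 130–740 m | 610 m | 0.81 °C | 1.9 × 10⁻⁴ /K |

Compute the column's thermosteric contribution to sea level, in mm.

132 mm of thermosteric rise

130 × 2.7×10⁻⁴ × 1.1 = 0.03861 m
Layer 2: 0.81 × 1.9×10⁻⁴ × 610 = 0.093879 m
Δh = 0.03861 + 0.093879 = 0.132489 m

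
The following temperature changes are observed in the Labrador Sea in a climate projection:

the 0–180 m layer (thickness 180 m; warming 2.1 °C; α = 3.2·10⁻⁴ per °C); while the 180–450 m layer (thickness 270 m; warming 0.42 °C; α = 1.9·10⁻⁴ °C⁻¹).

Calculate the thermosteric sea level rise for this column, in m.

Δh = 0.143 m

3.2×10⁻⁴ × 2.1 × 180 = 0.12096 m
180–450 m: 270 × 1.9×10⁻⁴ × 0.42 = 0.021546 m
Δh = 0.12096 + 0.021546 = 0.142506 m ≈ 0.143 m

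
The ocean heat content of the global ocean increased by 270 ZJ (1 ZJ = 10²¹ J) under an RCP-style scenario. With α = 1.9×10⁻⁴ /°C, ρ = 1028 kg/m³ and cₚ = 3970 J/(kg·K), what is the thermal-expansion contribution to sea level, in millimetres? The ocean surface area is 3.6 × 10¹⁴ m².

Per unit area: Q = 270×10²¹ / (3.6×10¹⁴) = 7.5×10⁸ J/m²
Δh = αQ/(ρcₚ) = 1.9×10⁻⁴ × 7.5×10⁸ / (1028 × 3970) ≈ 0.034917 m

about 35 mm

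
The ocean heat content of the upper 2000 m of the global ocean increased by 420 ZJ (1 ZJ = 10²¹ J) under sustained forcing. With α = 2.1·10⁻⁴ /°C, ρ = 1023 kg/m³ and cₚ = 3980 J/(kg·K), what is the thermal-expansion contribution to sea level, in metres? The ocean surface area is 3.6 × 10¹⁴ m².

Per unit area: Q = 420×10²¹ / (3.6×10¹⁴) ≈ 1.167×10⁹ J/m²
Δh = αQ/(ρcₚ) = 2.1×10⁻⁴ × 1.167×10⁹ / (1023 × 3980) ≈ 0.060191 m

0.0602 m of thermosteric rise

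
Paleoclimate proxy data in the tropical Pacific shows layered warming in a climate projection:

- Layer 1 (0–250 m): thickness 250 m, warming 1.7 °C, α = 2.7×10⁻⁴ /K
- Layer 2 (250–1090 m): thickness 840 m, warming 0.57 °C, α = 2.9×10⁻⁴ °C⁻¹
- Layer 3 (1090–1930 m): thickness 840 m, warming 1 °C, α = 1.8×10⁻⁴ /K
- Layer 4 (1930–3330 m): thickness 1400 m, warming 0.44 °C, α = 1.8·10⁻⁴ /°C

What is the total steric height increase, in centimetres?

about 51.6 cm

0–250 m: 250 × 1.7 × 2.7×10⁻⁴ = 0.11475 m
2.9×10⁻⁴ × 0.57 × 840 = 0.138852 m
1 × 840 × 1.8×10⁻⁴ = 0.15120 m
Layer 4: 1.8×10⁻⁴ × 0.44 × 1400 = 0.11088 m
Δh = 0.11475 + 0.138852 + 0.15120 + 0.11088 = 0.515682 m ≈ 51.6 cm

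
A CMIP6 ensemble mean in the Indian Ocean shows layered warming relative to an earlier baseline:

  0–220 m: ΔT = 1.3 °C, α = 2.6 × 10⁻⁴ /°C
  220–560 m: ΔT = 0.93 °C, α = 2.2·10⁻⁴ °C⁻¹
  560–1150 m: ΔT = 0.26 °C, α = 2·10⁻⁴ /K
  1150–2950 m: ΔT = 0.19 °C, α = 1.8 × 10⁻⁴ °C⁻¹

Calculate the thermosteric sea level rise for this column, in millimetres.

about 236 mm

Layer 1: 220 × 1.3 × 2.6×10⁻⁴ = 0.07436 m
220–560 m: 340 × 2.2×10⁻⁴ × 0.93 = 0.069564 m
560–1150 m: 2×10⁻⁴ × 0.26 × 590 = 0.03068 m
1150–2950 m: 1.8×10⁻⁴ × 0.19 × 1800 = 0.06156 m
Δh = 0.07436 + 0.069564 + 0.03068 + 0.06156 = 0.236164 m ≈ 236 mm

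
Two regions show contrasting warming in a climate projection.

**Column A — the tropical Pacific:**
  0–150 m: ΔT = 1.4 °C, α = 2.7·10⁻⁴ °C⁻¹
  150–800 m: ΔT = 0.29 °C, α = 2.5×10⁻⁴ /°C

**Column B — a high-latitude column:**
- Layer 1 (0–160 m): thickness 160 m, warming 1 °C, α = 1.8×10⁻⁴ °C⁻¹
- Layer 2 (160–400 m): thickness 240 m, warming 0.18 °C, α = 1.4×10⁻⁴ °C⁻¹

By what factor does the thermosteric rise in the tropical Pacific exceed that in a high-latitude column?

a factor of 3.0

A 0–150 m: 150 × 1.4 × 2.7×10⁻⁴ = 0.05670 m
A 650 × 2.5×10⁻⁴ × 0.29 = 0.047125 m
A total: 0.103825 m
B Layer 1: 160 × 1 × 1.8×10⁻⁴ = 0.02880 m
B 160–400 m: 0.18 × 1.4×10⁻⁴ × 240 = 0.006048 m
B total: 0.034848 m
Ratio: 0.103825 / 0.034848 ≈ 2.979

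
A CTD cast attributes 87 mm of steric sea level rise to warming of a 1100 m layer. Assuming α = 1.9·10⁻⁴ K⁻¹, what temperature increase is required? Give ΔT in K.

ΔT ≈ 0.416 K

ΔT = Δh/(αH) = 0.087 / (1.9×10⁻⁴ × 1100) ≈ 0.4163 K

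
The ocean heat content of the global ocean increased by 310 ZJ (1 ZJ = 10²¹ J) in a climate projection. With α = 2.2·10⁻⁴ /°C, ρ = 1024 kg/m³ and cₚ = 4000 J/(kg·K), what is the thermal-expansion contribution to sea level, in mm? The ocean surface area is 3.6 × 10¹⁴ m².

Δh = 46 mm

Per unit area: Q = 310×10²¹ / (3.6×10¹⁴) ≈ 8.611×10⁸ J/m²
Δh = αQ/(ρcₚ) = 2.2×10⁻⁴ × 8.611×10⁸ / (1024 × 4000) ≈ 0.04625 m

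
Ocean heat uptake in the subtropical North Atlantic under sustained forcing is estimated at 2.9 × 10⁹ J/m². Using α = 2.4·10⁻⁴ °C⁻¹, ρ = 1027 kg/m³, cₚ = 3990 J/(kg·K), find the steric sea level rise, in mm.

Δh ≈ 170 mm

Δh = αQ/(ρcₚ) = 2.4×10⁻⁴ × 2.9×10⁹ / (1027 × 3990) ≈ 0.16985 m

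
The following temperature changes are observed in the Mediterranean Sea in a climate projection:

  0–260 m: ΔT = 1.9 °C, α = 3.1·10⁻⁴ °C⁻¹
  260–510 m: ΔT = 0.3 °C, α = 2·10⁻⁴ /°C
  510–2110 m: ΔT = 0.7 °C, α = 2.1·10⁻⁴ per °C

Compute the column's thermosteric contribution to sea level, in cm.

0–260 m: 260 × 1.9 × 3.1×10⁻⁴ = 0.15314 m
260–510 m: 250 × 2×10⁻⁴ × 0.3 = 0.01500 m
Layer 3: 0.7 × 1600 × 2.1×10⁻⁴ = 0.23520 m
Δh = 0.15314 + 0.01500 + 0.23520 = 0.40334 m ≈ 40.3 cm

about 40.3 cm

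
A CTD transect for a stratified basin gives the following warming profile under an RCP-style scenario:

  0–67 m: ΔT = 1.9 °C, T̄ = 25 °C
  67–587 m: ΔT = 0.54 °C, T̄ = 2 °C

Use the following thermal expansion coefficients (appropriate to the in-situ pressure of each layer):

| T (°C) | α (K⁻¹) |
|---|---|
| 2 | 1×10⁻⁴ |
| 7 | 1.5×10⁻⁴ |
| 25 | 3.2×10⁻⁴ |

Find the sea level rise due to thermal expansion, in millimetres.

Layer 1 at 25 °C → α = 3.2×10⁻⁴ K⁻¹
Layer 2 at 2 °C → α = 1×10⁻⁴ K⁻¹
0–67 m: 67 × 1.9 × 3.2×10⁻⁴ = 0.040736 m
Layer 2: 0.54 × 1×10⁻⁴ × 520 = 0.02808 m
Δh = 0.040736 + 0.02808 = 0.068816 m

68.8 mm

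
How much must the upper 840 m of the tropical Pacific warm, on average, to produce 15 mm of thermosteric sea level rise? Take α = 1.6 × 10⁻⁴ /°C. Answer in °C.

0.112 °C

ΔT = Δh/(αH) = 0.015 / (1.6×10⁻⁴ × 840) ≈ 0.1116 °C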